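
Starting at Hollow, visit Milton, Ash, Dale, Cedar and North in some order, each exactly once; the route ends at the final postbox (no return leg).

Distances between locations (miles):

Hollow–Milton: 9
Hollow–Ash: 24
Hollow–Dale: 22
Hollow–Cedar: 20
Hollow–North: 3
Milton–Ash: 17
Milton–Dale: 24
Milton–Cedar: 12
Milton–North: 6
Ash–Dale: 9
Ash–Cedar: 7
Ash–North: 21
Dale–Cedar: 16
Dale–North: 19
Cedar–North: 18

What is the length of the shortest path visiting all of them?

There are 5! = 120 possible orderings.
Hollow→Milton→Ash→Dale→Cedar→North: 9+17+9+16+18 = 69
Hollow→Milton→Ash→Dale→North→Cedar: 9+17+9+19+18 = 72
Hollow→Milton→Ash→Cedar→Dale→North: 9+17+7+16+19 = 68
Hollow→Milton→Ash→Cedar→North→Dale: 9+17+7+18+19 = 70
Hollow→Milton→Ash→North→Dale→Cedar: 9+17+21+19+16 = 82
Hollow→Milton→Ash→North→Cedar→Dale: 9+17+21+18+16 = 81
Hollow→Milton→Dale→Ash→Cedar→North: 9+24+9+7+18 = 67
Hollow→Milton→Dale→Ash→North→Cedar: 9+24+9+21+18 = 81
Hollow→Milton→Dale→Cedar→Ash→North: 9+24+16+7+21 = 77
Hollow→Milton→Dale→Cedar→North→Ash: 9+24+16+18+21 = 88
Hollow→Milton→Dale→North→Ash→Cedar: 9+24+19+21+7 = 80
Hollow→Milton→Dale→North→Cedar→Ash: 9+24+19+18+7 = 77
Hollow→Milton→Cedar→Ash→Dale→North: 9+12+7+9+19 = 56
Hollow→Milton→Cedar→Ash→North→Dale: 9+12+7+21+19 = 68
… (106 more)
Hollow→North→Milton→Cedar→Ash→Dale: 3+6+12+7+9 = 37  ← best
The minimum is 37.
One shortest path: Hollow → North → Milton → Cedar → Ash → Dale.

Shortest open route: 37 miles.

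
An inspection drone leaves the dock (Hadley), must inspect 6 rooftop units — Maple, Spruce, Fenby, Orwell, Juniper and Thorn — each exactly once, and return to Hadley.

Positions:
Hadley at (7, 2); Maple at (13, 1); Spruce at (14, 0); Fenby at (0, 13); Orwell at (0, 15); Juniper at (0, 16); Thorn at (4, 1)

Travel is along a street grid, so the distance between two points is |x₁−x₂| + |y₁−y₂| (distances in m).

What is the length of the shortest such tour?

Minimum total distance: 60 m.

Hadley → Maple → Spruce → Fenby → Orwell → Juniper → Thorn → Hadley: 7+2+27+2+1+19+4 = 62
Hadley → Maple → Spruce → Fenby → Orwell → Thorn → Juniper → Hadley: 7+2+27+2+18+19+21 = 96
Hadley → Maple → Spruce → Fenby → Juniper → Orwell → Thorn → Hadley: 7+2+27+3+1+18+4 = 62
Hadley → Maple → Spruce → Fenby → Juniper → Thorn → Orwell → Hadley: 7+2+27+3+19+18+20 = 96
Hadley → Maple → Spruce → Fenby → Thorn → Orwell → Juniper → Hadley: 7+2+27+16+18+1+21 = 92
Hadley → Maple → Spruce → Fenby → Thorn → Juniper → Orwell → Hadley: 7+2+27+16+19+1+20 = 92
Hadley → Maple → Spruce → Orwell → Fenby → Juniper → Thorn → Hadley: 7+2+29+2+3+19+4 = 66
Hadley → Maple → Spruce → Orwell → Fenby → Thorn → Juniper → Hadley: 7+2+29+2+16+19+21 = 96
… (352 more)
Hadley → Maple → Spruce → Thorn → Fenby → Orwell → Juniper → Hadley: 7+2+11+16+2+1+21 = 60  ← best
The minimum is 60.
One optimal route: Hadley → Maple → Spruce → Thorn → Fenby → Orwell → Juniper → Hadley (or its reverse).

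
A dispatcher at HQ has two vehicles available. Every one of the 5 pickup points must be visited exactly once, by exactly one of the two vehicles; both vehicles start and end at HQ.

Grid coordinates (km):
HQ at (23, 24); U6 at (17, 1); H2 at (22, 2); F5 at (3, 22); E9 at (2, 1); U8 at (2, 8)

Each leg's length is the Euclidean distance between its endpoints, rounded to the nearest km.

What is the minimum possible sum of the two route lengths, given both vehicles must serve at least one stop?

Minimum combined distance: 115 km.

Check every non-empty split of the stops between the two vehicles; for each half take its own optimal tour:
  {U6} + {H2, F5, E9, U8}: 48 + 83 = 131
  {H2} + {U6, F5, E9, U8}: 44 + 80 = 124
  {U6, H2} + {F5, E9, U8}: 51 + 72 = 123
  {F5} + {U6, H2, E9, U8}: 40 + 75 = 115
  {U6, F5} + {H2, E9, U8}: 69 + 75 = 144
  {H2, F5} + {U6, E9, U8}: 70 + 72 = 142
  … (15 splits in total)
Best: vehicle 1 HQ → F5 → HQ = 40; vehicle 2 HQ → H2 → U6 → E9 → U8 → HQ = 75; combined 115.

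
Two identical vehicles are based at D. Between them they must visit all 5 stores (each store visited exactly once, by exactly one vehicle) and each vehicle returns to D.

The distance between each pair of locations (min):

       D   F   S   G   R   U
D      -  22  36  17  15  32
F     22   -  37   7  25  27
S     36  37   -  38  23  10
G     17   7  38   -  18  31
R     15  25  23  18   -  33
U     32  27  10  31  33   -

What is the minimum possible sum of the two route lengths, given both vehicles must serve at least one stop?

Try each way of splitting the stops between the two vehicles (each non-empty) and, for each split, find the best tour for each vehicle:
  {F} + {S, G, R, U}: 44 + 96 = 140
  {S} + {F, G, R, U}: 72 + 99 = 171
  {F, S} + {G, R, U}: 95 + 96 = 191
  {G} + {F, S, R, U}: 34 + 97 = 131
  {F, G} + {S, R, U}: 46 + 80 = 126
  {S, G} + {F, R, U}: 91 + 97 = 188
  … (15 splits in total)
Best: vehicle 1 D → F → G → D = 46; vehicle 2 D → R → S → U → D = 80; combined 126.

Minimum combined distance: 126 min.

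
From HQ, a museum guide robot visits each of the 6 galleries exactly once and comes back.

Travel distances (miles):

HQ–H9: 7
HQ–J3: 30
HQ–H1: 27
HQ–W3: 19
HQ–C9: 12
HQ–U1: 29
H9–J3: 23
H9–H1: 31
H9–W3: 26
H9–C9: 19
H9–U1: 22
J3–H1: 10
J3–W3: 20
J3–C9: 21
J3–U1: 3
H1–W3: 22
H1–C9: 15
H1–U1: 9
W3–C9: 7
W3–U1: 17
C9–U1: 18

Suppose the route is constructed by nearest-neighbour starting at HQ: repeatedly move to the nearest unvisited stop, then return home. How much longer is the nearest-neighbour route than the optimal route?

Excess over optimum: 7 miles.

HQ: H9=7, C9=12, W3=19, H1=27, U1=29, J3=30 ⇒ H9
H9: C9=19, U1=22, J3=23, W3=26, H1=31 ⇒ C9
C9: W3=7, H1=15, U1=18, J3=21 ⇒ W3
W3: U1=17, J3=20, H1=22 ⇒ U1
U1: J3=3, H1=9 ⇒ J3
J3: H1=10 ⇒ H1
NN route HQ → H9 → C9 → W3 → U1 → J3 → H1 → HQ costs 90.
Optimal: HQ → H9 → J3 → U1 → H1 → W3 → C9 → HQ costs 83 (by enumerating all 360 distinct tours).
Excess = 90 − 83 = 7.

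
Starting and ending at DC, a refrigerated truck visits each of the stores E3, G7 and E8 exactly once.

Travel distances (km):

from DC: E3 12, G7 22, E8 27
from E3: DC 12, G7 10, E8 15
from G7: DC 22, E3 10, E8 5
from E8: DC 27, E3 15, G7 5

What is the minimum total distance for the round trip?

Minimum total distance: 54 km.

There are 3 distinct closed tours to check (reversals are equivalent).
DC → E3 → G7 → E8 → DC: 12+10+5+27 = 54
DC → E3 → E8 → G7 → DC: 12+15+5+22 = 54
DC → G7 → E3 → E8 → DC: 22+10+15+27 = 74
The minimum is 54.
One optimal route: DC → E3 → G7 → E8 → DC (or its reverse).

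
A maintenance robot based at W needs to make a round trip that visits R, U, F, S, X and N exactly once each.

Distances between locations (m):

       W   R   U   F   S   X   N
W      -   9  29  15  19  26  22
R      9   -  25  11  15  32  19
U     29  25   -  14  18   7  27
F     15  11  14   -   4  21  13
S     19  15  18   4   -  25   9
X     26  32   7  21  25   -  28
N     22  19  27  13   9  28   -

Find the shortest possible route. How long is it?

W → R → U → F → S → X → N → W: 9+25+14+4+25+28+22 = 127
W → R → U → F → S → N → X → W: 9+25+14+4+9+28+26 = 115
W → R → U → F → X → S → N → W: 9+25+14+21+25+9+22 = 125
W → R → U → F → X → N → S → W: 9+25+14+21+28+9+19 = 125
W → R → U → F → N → S → X → W: 9+25+14+13+9+25+26 = 121
W → R → U → F → N → X → S → W: 9+25+14+13+28+25+19 = 133
W → R → U → S → F → X → N → W: 9+25+18+4+21+28+22 = 127
W → R → U → S → F → N → X → W: 9+25+18+4+13+28+26 = 123
… (352 more)
W → R → N → S → F → U → X → W: 9+19+9+4+14+7+26 = 88  ← best
The minimum is 88.
One optimal route: W → R → N → S → F → U → X → W (or its reverse).

Shortest round trip = 88 m.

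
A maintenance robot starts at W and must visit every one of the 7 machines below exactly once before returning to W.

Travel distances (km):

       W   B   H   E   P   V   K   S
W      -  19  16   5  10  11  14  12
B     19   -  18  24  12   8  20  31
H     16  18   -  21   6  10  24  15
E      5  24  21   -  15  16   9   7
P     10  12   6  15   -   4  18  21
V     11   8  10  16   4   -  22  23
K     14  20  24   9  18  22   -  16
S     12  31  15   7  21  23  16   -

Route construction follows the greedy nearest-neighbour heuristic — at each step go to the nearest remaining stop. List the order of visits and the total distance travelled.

79 km along W → E → S → H → P → V → B → K → W.

From W: distances to unvisited — E=5, P=10, V=11, S=12, K=14, H=16, B=19. Nearest is E (5).
From E: distances to unvisited — S=7, K=9, P=15, V=16, H=21, B=24. Nearest is S (7).
From S: distances to unvisited — H=15, K=16, P=21, V=23, B=31. Nearest is H (15).
From H: distances to unvisited — P=6, V=10, B=18, K=24. Nearest is P (6).
From P: distances to unvisited — V=4, B=12, K=18. Nearest is V (4).
From V: distances to unvisited — B=8, K=22. Nearest is B (8).
From B: distances to unvisited — K=20. Nearest is K (20).
Return K→W: 14.
Total = 5 + 7 + 15 + 6 + 4 + 8 + 20 + 14 = 79.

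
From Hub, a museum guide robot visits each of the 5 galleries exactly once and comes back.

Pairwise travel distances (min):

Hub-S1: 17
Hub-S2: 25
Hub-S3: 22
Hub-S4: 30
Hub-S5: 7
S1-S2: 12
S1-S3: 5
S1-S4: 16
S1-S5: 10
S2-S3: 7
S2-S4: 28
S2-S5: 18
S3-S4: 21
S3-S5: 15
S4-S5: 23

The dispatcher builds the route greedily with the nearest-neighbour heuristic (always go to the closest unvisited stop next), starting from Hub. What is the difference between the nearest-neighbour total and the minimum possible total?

4 min longer than the optimal tour.

From Hub: S5=7, S1=17, S3=22, S2=25, S4=30 → choose S5 (7).
From S5: S1=10, S3=15, S2=18, S4=23 → choose S1 (10).
From S1: S3=5, S2=12, S4=16 → choose S3 (5).
From S3: S2=7, S4=21 → choose S2 (7).
From S2: S4=28 → choose S4 (28).
NN route Hub → S5 → S1 → S3 → S2 → S4 → Hub costs 87.
Optimal: Hub → S2 → S3 → S1 → S4 → S5 → Hub costs 83 (by enumerating all 60 distinct tours).
Excess = 87 − 83 = 4.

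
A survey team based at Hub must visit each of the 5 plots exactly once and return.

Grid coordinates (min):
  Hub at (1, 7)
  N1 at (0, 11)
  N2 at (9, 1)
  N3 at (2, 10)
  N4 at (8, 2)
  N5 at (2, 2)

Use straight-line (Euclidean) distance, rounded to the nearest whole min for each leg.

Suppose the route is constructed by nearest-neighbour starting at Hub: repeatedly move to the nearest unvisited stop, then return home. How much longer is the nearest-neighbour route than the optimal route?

From Hub: N3=3, N1=4, N5=5, N4=9, N2=10 → choose N3 (3).
From N3: N1=2, N5=8, N4=10, N2=11 → choose N1 (2).
From N1: N5=9, N4=12, N2=13 → choose N5 (9).
From N5: N4=6, N2=7 → choose N4 (6).
From N4: N2=1 → choose N2 (1).
NN route Hub → N3 → N1 → N5 → N4 → N2 → Hub costs 31.
Optimal: Hub → N1 → N3 → N2 → N4 → N5 → Hub costs 29 (by enumerating all 60 distinct tours).
Excess = 31 − 29 = 2.

2 min longer than the optimal tour.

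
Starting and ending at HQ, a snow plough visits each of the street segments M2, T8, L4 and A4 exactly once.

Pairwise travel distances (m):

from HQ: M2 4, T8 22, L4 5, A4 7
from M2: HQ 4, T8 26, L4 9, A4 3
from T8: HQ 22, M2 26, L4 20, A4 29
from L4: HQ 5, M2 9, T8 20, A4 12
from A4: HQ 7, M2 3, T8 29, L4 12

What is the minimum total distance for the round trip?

HQ → M2 → T8 → L4 → A4 → HQ: 4+26+20+12+7 = 69
HQ → M2 → T8 → A4 → L4 → HQ: 4+26+29+12+5 = 76
HQ → M2 → L4 → T8 → A4 → HQ: 4+9+20+29+7 = 69
HQ → M2 → L4 → A4 → T8 → HQ: 4+9+12+29+22 = 76
HQ → M2 → A4 → T8 → L4 → HQ: 4+3+29+20+5 = 61
HQ → M2 → A4 → L4 → T8 → HQ: 4+3+12+20+22 = 61
HQ → T8 → M2 → L4 → A4 → HQ: 22+26+9+12+7 = 76
HQ → T8 → M2 → A4 → L4 → HQ: 22+26+3+12+5 = 68
HQ → T8 → L4 → M2 → A4 → HQ: 22+20+9+3+7 = 61
HQ → T8 → A4 → M2 → L4 → HQ: 22+29+3+9+5 = 68
HQ → L4 → M2 → T8 → A4 → HQ: 5+9+26+29+7 = 76
HQ → L4 → T8 → M2 → A4 → HQ: 5+20+26+3+7 = 61
The minimum is 61.
One optimal route: HQ → M2 → A4 → T8 → L4 → HQ (or its reverse).

Shortest round trip = 61 m.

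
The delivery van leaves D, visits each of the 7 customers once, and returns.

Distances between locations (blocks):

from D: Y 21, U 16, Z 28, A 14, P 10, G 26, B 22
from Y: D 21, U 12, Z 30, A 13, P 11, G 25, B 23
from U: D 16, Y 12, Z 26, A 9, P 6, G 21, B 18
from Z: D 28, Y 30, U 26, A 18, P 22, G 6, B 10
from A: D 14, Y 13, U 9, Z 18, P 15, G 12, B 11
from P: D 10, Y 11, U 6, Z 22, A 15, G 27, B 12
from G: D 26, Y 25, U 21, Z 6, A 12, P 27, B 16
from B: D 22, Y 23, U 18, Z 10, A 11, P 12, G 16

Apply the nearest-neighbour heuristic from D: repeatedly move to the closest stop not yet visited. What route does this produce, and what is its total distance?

D → [P:10 / A:14 / U:16 / Y:21 / B:22 / G:26 / Z:28] → P (10)
P → [U:6 / Y:11 / B:12 / A:15 / Z:22 / G:27] → U (6)
U → [A:9 / Y:12 / B:18 / G:21 / Z:26] → A (9)
A → [B:11 / G:12 / Y:13 / Z:18] → B (11)
B → [Z:10 / G:16 / Y:23] → Z (10)
Z → [G:6 / Y:30] → G (6)
G → [Y:25] → Y (25)
Return Y→D: 21.
Total = 10 + 6 + 9 + 11 + 10 + 6 + 25 + 21 = 98.

Nearest-neighbour total = 98 blocks; route D → P → U → A → B → Z → G → Y → D.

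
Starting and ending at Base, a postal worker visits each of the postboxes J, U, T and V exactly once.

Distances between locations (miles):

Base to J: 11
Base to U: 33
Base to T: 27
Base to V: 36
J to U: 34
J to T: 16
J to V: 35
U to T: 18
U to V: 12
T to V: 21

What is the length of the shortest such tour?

Shortest round trip = 93 miles.

Base-J-U-T-V-Base: 11+34+18+21+36 = 120
Base-J-U-V-T-Base: 11+34+12+21+27 = 105
Base-J-T-U-V-Base: 11+16+18+12+36 = 93
Base-J-T-V-U-Base: 11+16+21+12+33 = 93
Base-J-V-U-T-Base: 11+35+12+18+27 = 103
Base-J-V-T-U-Base: 11+35+21+18+33 = 118
Base-U-J-T-V-Base: 33+34+16+21+36 = 140
Base-U-J-V-T-Base: 33+34+35+21+27 = 150
Base-U-T-J-V-Base: 33+18+16+35+36 = 138
Base-U-V-J-T-Base: 33+12+35+16+27 = 123
Base-T-J-U-V-Base: 27+16+34+12+36 = 125
Base-T-U-J-V-Base: 27+18+34+35+36 = 150
The minimum is 93.
One optimal route: Base → J → T → U → V → Base (or its reverse).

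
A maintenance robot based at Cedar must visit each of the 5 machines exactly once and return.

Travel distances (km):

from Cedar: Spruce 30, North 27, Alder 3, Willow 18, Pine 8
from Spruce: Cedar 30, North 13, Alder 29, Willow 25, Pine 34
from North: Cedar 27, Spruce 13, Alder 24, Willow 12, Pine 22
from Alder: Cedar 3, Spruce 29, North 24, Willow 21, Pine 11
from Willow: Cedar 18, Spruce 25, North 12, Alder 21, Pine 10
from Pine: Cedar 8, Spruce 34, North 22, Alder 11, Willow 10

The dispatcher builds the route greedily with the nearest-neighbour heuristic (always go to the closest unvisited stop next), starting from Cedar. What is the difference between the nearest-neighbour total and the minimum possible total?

From Cedar: Alder=3, Pine=8, Willow=18, North=27, Spruce=30 → choose Alder (3).
From Alder: Pine=11, Willow=21, North=24, Spruce=29 → choose Pine (11).
From Pine: Willow=10, North=22, Spruce=34 → choose Willow (10).
From Willow: North=12, Spruce=25 → choose North (12).
From North: Spruce=13 → choose Spruce (13).
NN route Cedar → Alder → Pine → Willow → North → Spruce → Cedar costs 79.
Optimal: Cedar → Alder → Spruce → North → Willow → Pine → Cedar costs 75 (by enumerating all 60 distinct tours).
Excess = 79 − 75 = 4.

Excess over optimum: 4 km.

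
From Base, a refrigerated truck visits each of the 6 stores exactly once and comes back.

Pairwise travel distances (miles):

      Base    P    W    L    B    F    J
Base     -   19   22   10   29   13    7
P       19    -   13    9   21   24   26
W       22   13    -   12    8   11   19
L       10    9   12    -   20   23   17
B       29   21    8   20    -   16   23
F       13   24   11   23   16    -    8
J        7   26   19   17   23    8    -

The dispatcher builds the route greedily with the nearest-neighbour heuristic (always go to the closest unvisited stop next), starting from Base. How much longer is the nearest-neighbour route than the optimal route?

Base: J=7, L=10, F=13, P=19, W=22, B=29 ⇒ J
J: F=8, L=17, W=19, B=23, P=26 ⇒ F
F: W=11, B=16, L=23, P=24 ⇒ W
W: B=8, L=12, P=13 ⇒ B
B: L=20, P=21 ⇒ L
L: P=9 ⇒ P
NN route Base → J → F → W → B → L → P → Base costs 82.
Optimal: Base → L → P → W → B → F → J → Base costs 71 (by enumerating all 360 distinct tours).
Excess = 82 − 71 = 11.

The nearest-neighbour route is 11 miles longer than optimal.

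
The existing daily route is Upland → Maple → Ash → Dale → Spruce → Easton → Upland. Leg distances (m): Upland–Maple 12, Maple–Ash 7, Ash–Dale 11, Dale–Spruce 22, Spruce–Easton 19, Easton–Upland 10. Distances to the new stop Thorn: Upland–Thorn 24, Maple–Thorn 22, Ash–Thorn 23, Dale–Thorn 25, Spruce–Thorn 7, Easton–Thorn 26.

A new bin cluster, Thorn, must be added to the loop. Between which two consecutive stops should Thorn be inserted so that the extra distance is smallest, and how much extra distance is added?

Adding 10 m by placing Thorn on the Dale–Spruce leg.

Insertion cost between consecutive stops i–j is d(i,Thorn) + d(Thorn,j) − d(i,j):
  between Upland and Maple: 24 + 22 − 12 = 34
  between Maple and Ash: 22 + 23 − 7 = 38
  between Ash and Dale: 23 + 25 − 11 = 37
  between Dale and Spruce: 25 + 7 − 22 = 10
  between Spruce and Easton: 7 + 26 − 19 = 14
  between Easton and Upland: 26 + 24 − 10 = 40
Cheapest insertion is between Dale and Spruce, adding 10.
New total = 81 + 10 = 91.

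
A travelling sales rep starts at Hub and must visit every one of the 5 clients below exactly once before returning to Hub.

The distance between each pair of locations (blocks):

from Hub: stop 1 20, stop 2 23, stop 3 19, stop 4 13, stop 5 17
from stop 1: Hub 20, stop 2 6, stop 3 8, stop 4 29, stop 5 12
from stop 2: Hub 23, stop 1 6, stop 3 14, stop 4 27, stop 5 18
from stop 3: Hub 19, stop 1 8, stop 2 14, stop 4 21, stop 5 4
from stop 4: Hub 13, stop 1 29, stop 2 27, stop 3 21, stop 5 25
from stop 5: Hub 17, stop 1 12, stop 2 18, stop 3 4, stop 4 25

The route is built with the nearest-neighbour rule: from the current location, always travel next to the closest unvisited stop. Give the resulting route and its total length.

Hub → [stop 4:13 / stop 5:17 / stop 3:19 / stop 1:20 / stop 2:23] → stop 4 (13)
stop 4 → [stop 3:21 / stop 5:25 / stop 2:27 / stop 1:29] → stop 3 (21)
stop 3 → [stop 5:4 / stop 1:8 / stop 2:14] → stop 5 (4)
stop 5 → [stop 1:12 / stop 2:18] → stop 1 (12)
stop 1 → [stop 2:6] → stop 2 (6)
Return stop 2→Hub: 23.
Total = 13 + 21 + 4 + 12 + 6 + 23 = 79.

Total distance 79 blocks via the nearest-neighbour route Hub → stop 4 → stop 3 → stop 5 → stop 1 → stop 2 → Hub.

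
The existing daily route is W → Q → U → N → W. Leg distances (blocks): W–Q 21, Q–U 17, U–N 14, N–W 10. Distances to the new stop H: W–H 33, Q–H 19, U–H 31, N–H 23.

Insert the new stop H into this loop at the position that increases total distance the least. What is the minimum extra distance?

Insertion cost between consecutive stops i–j is d(i,H) + d(H,j) − d(i,j):
  between W and Q: 33 + 19 − 21 = 31
  between Q and U: 19 + 31 − 17 = 33
  between U and N: 31 + 23 − 14 = 40
  between N and W: 23 + 33 − 10 = 46
Cheapest insertion is between W and Q, adding 31.
New total = 62 + 31 = 93.

+31 blocks — insert H between W and Q.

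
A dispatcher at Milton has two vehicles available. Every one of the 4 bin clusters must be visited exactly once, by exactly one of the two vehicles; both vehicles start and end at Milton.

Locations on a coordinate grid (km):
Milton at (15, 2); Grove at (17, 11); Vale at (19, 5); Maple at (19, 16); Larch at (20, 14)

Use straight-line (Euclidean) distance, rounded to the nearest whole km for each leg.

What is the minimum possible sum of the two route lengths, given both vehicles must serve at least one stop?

There are 2^3 − 1 = 7 ways to divide the 4 stops into two non-empty groups. For each, the best each vehicle can do is its own shortest tour through its group:
  {Grove} + {Vale, Maple, Larch}: 18 + 31 = 49
  {Vale} + {Grove, Maple, Larch}: 10 + 29 = 39
  {Grove, Vale} + {Maple, Larch}: 20 + 30 = 50
  {Maple} + {Grove, Vale, Larch}: 30 + 27 = 57
  {Grove, Maple} + {Vale, Larch}: 29 + 27 = 56
  {Vale, Maple} + {Grove, Larch}: 31 + 26 = 57
  … (7 splits in total)
Best: vehicle 1 Milton → Vale → Milton = 10; vehicle 2 Milton → Grove → Maple → Larch → Milton = 29; combined 39.

39 km — the smallest possible combined total.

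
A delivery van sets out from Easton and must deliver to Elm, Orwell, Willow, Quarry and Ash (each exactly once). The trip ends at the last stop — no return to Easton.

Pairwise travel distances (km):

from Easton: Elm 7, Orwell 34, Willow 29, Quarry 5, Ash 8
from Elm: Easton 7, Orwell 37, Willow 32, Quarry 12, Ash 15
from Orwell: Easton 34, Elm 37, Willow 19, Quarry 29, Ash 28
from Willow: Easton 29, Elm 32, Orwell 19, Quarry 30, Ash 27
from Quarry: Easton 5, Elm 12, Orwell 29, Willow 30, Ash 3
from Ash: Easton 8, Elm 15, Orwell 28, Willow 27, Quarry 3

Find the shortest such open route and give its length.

There are 5! = 120 possible orderings.
Easton - Elm - Orwell - Willow - Quarry - Ash: 7+37+19+30+3 = 96
Easton - Elm - Orwell - Willow - Ash - Quarry: 7+37+19+27+3 = 93
Easton - Elm - Orwell - Quarry - Willow - Ash: 7+37+29+30+27 = 130
Easton - Elm - Orwell - Quarry - Ash - Willow: 7+37+29+3+27 = 103
Easton - Elm - Orwell - Ash - Willow - Quarry: 7+37+28+27+30 = 129
Easton - Elm - Orwell - Ash - Quarry - Willow: 7+37+28+3+30 = 105
Easton - Elm - Willow - Orwell - Quarry - Ash: 7+32+19+29+3 = 90
Easton - Elm - Willow - Orwell - Ash - Quarry: 7+32+19+28+3 = 89
Easton - Elm - Willow - Quarry - Orwell - Ash: 7+32+30+29+28 = 126
Easton - Elm - Willow - Quarry - Ash - Orwell: 7+32+30+3+28 = 100
Easton - Elm - Willow - Ash - Orwell - Quarry: 7+32+27+28+29 = 123
Easton - Elm - Willow - Ash - Quarry - Orwell: 7+32+27+3+29 = 98
Easton - Elm - Quarry - Orwell - Willow - Ash: 7+12+29+19+27 = 94
Easton - Elm - Quarry - Orwell - Ash - Willow: 7+12+29+28+27 = 103
… (106 more)
Easton - Elm - Quarry - Ash - Willow - Orwell: 7+12+3+27+19 = 68  ← best
The minimum is 68.
One shortest path: Easton → Elm → Quarry → Ash → Willow → Orwell.

Shortest open route: 68 km.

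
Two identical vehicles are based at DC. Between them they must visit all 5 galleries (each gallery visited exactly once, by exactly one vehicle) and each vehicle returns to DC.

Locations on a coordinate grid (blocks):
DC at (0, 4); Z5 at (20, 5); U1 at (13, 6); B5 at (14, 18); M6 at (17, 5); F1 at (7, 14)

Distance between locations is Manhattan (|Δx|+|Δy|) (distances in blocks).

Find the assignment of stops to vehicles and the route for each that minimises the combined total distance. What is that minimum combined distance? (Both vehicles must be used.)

98 blocks — the smallest possible combined total.

Try each way of splitting the stops between the two vehicles (each non-empty) and, for each split, find the best tour for each vehicle:
  {Z5} + {U1, B5, M6, F1}: 42 + 64 = 106
  {U1} + {Z5, B5, M6, F1}: 30 + 68 = 98
  {Z5, U1} + {B5, M6, F1}: 44 + 62 = 106
  {B5} + {Z5, U1, M6, F1}: 56 + 60 = 116
  {Z5, B5} + {U1, M6, F1}: 68 + 54 = 122
  {U1, B5} + {Z5, M6, F1}: 56 + 60 = 116
  … (15 splits in total)
Best: vehicle 1 DC → U1 → DC = 30; vehicle 2 DC → Z5 → M6 → B5 → F1 → DC = 68; combined 98.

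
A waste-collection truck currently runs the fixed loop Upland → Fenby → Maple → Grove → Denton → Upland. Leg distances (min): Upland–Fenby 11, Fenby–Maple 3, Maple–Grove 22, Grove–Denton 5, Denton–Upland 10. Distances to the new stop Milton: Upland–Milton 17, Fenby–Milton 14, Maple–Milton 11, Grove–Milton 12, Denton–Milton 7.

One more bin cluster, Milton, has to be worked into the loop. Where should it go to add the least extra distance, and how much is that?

Insertion cost between consecutive stops i–j is d(i,Milton) + d(Milton,j) − d(i,j):
  between Upland and Fenby: 17 + 14 − 11 = 20
  between Fenby and Maple: 14 + 11 − 3 = 22
  between Maple and Grove: 11 + 12 − 22 = 1
  between Grove and Denton: 12 + 7 − 5 = 14
  between Denton and Upland: 7 + 17 − 10 = 14
Cheapest insertion is between Maple and Grove, adding 1.
New total = 51 + 1 = 52.

+1 min — insert Milton between Maple and Grove.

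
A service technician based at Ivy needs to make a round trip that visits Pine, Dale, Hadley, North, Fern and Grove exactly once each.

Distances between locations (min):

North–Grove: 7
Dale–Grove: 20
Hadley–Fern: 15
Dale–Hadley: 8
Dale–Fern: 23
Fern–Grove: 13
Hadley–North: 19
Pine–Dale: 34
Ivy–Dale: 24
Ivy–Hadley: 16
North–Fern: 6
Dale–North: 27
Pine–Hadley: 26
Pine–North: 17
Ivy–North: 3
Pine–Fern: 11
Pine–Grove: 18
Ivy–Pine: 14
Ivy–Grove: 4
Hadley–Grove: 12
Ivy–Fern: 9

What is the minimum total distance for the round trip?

With 6 stops there are 6!/2 = 360 distinct round trips (a route and its reverse cost the same).
Ivy → Pine → Dale → Hadley → North → Fern → Grove → Ivy: 14+34+8+19+6+13+4 = 98
Ivy → Pine → Dale → Hadley → North → Grove → Fern → Ivy: 14+34+8+19+7+13+9 = 104
Ivy → Pine → Dale → Hadley → Fern → North → Grove → Ivy: 14+34+8+15+6+7+4 = 88
Ivy → Pine → Dale → Hadley → Fern → Grove → North → Ivy: 14+34+8+15+13+7+3 = 94
Ivy → Pine → Dale → Hadley → Grove → North → Fern → Ivy: 14+34+8+12+7+6+9 = 90
Ivy → Pine → Dale → Hadley → Grove → Fern → North → Ivy: 14+34+8+12+13+6+3 = 90
Ivy → Pine → Dale → North → Hadley → Fern → Grove → Ivy: 14+34+27+19+15+13+4 = 126
Ivy → Pine → Dale → North → Hadley → Grove → Fern → Ivy: 14+34+27+19+12+13+9 = 128
… (352 more)
Ivy → Pine → Fern → Dale → Hadley → Grove → North → Ivy: 14+11+23+8+12+7+3 = 78  ← best
The minimum is 78.
One optimal route: Ivy → Pine → Fern → Dale → Hadley → Grove → North → Ivy (or its reverse).

Shortest round trip = 78 min.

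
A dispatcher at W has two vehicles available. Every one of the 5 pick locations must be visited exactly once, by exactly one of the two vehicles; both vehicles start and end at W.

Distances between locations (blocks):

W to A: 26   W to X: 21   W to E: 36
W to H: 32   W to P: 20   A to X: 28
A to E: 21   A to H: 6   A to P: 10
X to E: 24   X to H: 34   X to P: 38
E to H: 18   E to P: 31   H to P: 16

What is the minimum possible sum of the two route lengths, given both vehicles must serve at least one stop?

132 blocks — the smallest possible combined total.

Check every non-empty split of the stops between the two vehicles; for each half take its own optimal tour:
  {A} + {X, E, H, P}: 52 + 99 = 151
  {X} + {A, E, H, P}: 42 + 90 = 132
  {A, X} + {E, H, P}: 75 + 90 = 165
  {E} + {A, X, H, P}: 72 + 91 = 163
  {A, E} + {X, H, P}: 83 + 91 = 174
  {X, E} + {A, H, P}: 81 + 68 = 149
  … (15 splits in total)
Best: vehicle 1 W → X → W = 42; vehicle 2 W → E → H → A → P → W = 90; combined 132.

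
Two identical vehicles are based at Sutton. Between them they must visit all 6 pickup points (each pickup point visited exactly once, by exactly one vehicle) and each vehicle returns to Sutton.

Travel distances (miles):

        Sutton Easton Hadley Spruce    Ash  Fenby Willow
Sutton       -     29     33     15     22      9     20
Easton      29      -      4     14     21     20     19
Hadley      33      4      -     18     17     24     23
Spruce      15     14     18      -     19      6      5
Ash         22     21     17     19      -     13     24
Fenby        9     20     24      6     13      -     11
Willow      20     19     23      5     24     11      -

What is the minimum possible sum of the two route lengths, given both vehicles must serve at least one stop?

Check every non-empty split of the stops between the two vehicles; for each half take its own optimal tour:
  {Easton} + {Hadley, Spruce, Ash, Fenby, Willow}: 58 + 82 = 140
  {Hadley} + {Easton, Spruce, Ash, Fenby, Willow}: 66 + 82 = 148
  {Easton, Hadley} + {Spruce, Ash, Fenby, Willow}: 66 + 66 = 132
  {Spruce} + {Easton, Hadley, Ash, Fenby, Willow}: 30 + 82 = 112
  {Easton, Spruce} + {Hadley, Ash, Fenby, Willow}: 58 + 82 = 140
  {Hadley, Spruce} + {Easton, Ash, Fenby, Willow}: 66 + 82 = 148
  … (31 splits in total)
  {Fenby} + {Easton, Hadley, Spruce, Ash, Willow}: 18 + 82 = 100  ← best
Best: vehicle 1 Sutton → Fenby → Sutton = 18; vehicle 2 Sutton → Spruce → Willow → Easton → Hadley → Ash → Sutton = 82; combined 100.

100 miles — the smallest possible combined total.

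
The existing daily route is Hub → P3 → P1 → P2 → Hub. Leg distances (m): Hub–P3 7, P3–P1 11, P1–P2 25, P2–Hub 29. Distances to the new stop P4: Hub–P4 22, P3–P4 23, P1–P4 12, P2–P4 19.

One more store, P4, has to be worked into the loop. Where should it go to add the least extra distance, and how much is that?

Adding 6 m by placing P4 on the P1–P2 leg.

Insertion cost between consecutive stops i–j is d(i,P4) + d(P4,j) − d(i,j):
  between Hub and P3: 22 + 23 − 7 = 38
  between P3 and P1: 23 + 12 − 11 = 24
  between P1 and P2: 12 + 19 − 25 = 6
  between P2 and Hub: 19 + 22 − 29 = 12
Cheapest insertion is between P1 and P2, adding 6.
New total = 72 + 6 = 78.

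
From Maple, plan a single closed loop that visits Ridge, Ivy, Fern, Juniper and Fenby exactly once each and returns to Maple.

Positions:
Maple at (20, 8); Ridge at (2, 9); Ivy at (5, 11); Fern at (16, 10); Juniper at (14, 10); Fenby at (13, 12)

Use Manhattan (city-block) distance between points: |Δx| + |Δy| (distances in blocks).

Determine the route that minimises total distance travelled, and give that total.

Minimum total distance: 44 blocks.

With 5 stops there are 5!/2 = 60 distinct round trips (a route and its reverse cost the same).
Maple→Ridge→Ivy→Fern→Juniper→Fenby→Maple: 19+5+12+2+3+11 = 52
Maple→Ridge→Ivy→Fern→Fenby→Juniper→Maple: 19+5+12+5+3+8 = 52
Maple→Ridge→Ivy→Juniper→Fern→Fenby→Maple: 19+5+10+2+5+11 = 52
Maple→Ridge→Ivy→Juniper→Fenby→Fern→Maple: 19+5+10+3+5+6 = 48
Maple→Ridge→Ivy→Fenby→Fern→Juniper→Maple: 19+5+9+5+2+8 = 48
Maple→Ridge→Ivy→Fenby→Juniper→Fern→Maple: 19+5+9+3+2+6 = 44
Maple→Ridge→Fern→Ivy→Juniper→Fenby→Maple: 19+15+12+10+3+11 = 70
Maple→Ridge→Fern→Ivy→Fenby→Juniper→Maple: 19+15+12+9+3+8 = 66
Maple→Ridge→Fern→Juniper→Ivy→Fenby→Maple: 19+15+2+10+9+11 = 66
Maple→Ridge→Fern→Juniper→Fenby→Ivy→Maple: 19+15+2+3+9+18 = 66
Maple→Ridge→Fern→Fenby→Ivy→Juniper→Maple: 19+15+5+9+10+8 = 66
Maple→Ridge→Fern→Fenby→Juniper→Ivy→Maple: 19+15+5+3+10+18 = 70
Maple→Ridge→Juniper→Ivy→Fern→Fenby→Maple: 19+13+10+12+5+11 = 70
Maple→Ridge→Juniper→Ivy→Fenby→Fern→Maple: 19+13+10+9+5+6 = 62
… (46 more)
The minimum is 44.
One optimal route: Maple → Ridge → Ivy → Fenby → Juniper → Fern → Maple (or its reverse).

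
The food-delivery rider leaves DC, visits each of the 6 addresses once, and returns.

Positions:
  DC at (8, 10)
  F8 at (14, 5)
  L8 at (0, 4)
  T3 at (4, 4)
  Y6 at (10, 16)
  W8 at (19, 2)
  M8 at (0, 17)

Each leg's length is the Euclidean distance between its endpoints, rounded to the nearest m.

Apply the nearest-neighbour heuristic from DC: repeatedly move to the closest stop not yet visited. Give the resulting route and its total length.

DC → [Y6:6 / T3:7 / F8:8 / L8:10 / M8:11 / W8:14] → Y6 (6)
Y6 → [M8:10 / F8:12 / T3:13 / L8:16 / W8:17] → M8 (10)
M8 → [L8:13 / T3:14 / F8:18 / W8:24] → L8 (13)
L8 → [T3:4 / F8:14 / W8:19] → T3 (4)
T3 → [F8:10 / W8:15] → F8 (10)
F8 → [W8:6] → W8 (6)
Return W8→DC: 14.
Total = 6 + 10 + 13 + 4 + 10 + 6 + 14 = 63.

Nearest-neighbour total = 63 m; route DC → Y6 → M8 → L8 → T3 → F8 → W8 → DC.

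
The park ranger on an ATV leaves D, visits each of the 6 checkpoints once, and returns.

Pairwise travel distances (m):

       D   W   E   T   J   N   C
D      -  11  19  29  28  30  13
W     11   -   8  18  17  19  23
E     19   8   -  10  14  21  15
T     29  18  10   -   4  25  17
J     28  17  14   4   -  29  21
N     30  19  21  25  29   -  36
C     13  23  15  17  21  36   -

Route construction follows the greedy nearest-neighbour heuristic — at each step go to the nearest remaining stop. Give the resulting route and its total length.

D → [W:11 / C:13 / E:19 / J:28 / T:29 / N:30] → W (11)
W → [E:8 / J:17 / T:18 / N:19 / C:23] → E (8)
E → [T:10 / J:14 / C:15 / N:21] → T (10)
T → [J:4 / C:17 / N:25] → J (4)
J → [C:21 / N:29] → C (21)
C → [N:36] → N (36)
Return N→D: 30.
Total = 11 + 8 + 10 + 4 + 21 + 36 + 30 = 120.

Nearest-neighbour total = 120 m; route D → W → E → T → J → C → N → D.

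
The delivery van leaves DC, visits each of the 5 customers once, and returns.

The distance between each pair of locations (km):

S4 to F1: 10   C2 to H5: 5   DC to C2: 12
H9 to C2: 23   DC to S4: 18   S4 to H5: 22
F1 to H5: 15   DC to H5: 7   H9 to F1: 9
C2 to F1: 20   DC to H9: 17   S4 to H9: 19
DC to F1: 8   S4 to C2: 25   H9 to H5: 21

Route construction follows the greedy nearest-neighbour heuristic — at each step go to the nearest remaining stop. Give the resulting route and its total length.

DC → [H5:7 / F1:8 / C2:12 / H9:17 / S4:18] → H5 (7)
H5 → [C2:5 / F1:15 / H9:21 / S4:22] → C2 (5)
C2 → [F1:20 / H9:23 / S4:25] → F1 (20)
F1 → [H9:9 / S4:10] → H9 (9)
H9 → [S4:19] → S4 (19)
Return S4→DC: 18.
Total = 7 + 5 + 20 + 9 + 19 + 18 = 78.

Nearest-neighbour total = 78 km; route DC → H5 → C2 → F1 → H9 → S4 → DC.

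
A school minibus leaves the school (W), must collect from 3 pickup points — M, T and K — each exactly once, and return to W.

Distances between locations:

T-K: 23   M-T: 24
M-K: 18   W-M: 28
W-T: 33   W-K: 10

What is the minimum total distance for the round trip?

Minimum total distance: 85.

W→M→T→K→W: 28+24+23+10 = 85
W→M→K→T→W: 28+18+23+33 = 102
W→T→M→K→W: 33+24+18+10 = 85
The minimum is 85.
One optimal route: W → M → T → K → W (or its reverse).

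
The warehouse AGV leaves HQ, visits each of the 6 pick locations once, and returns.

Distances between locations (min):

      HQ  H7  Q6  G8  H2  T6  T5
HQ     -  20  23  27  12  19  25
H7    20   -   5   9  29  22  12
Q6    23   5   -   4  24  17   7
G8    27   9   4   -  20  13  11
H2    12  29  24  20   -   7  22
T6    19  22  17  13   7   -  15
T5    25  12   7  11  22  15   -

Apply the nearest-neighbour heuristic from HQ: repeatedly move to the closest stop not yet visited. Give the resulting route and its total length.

At HQ the remaining stops are H2 12, T6 19, H7 20, Q6 23, T5 25, G8 27; go to H2.
At H2 the remaining stops are T6 7, G8 20, T5 22, Q6 24, H7 29; go to T6.
At T6 the remaining stops are G8 13, T5 15, Q6 17, H7 22; go to G8.
At G8 the remaining stops are Q6 4, H7 9, T5 11; go to Q6.
At Q6 the remaining stops are H7 5, T5 7; go to H7.
At H7 the remaining stops are T5 12; go to T5.
Return T5→HQ: 25.
Total = 12 + 7 + 13 + 4 + 5 + 12 + 25 = 78.

Total distance 78 min via the nearest-neighbour route HQ → H2 → T6 → G8 → Q6 → H7 → T5 → HQ.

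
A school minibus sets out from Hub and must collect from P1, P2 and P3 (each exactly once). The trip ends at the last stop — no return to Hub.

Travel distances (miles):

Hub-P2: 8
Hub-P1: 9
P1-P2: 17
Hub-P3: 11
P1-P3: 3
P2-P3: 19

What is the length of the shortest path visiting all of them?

28 miles — the minimum one-way total.

There are 3! = 6 possible orderings.
Hub → P1 → P2 → P3: 9+17+19 = 45
Hub → P1 → P3 → P2: 9+3+19 = 31
Hub → P2 → P1 → P3: 8+17+3 = 28
Hub → P2 → P3 → P1: 8+19+3 = 30
Hub → P3 → P1 → P2: 11+3+17 = 31
Hub → P3 → P2 → P1: 11+19+17 = 47
The minimum is 28.
One shortest path: Hub → P2 → P1 → P3.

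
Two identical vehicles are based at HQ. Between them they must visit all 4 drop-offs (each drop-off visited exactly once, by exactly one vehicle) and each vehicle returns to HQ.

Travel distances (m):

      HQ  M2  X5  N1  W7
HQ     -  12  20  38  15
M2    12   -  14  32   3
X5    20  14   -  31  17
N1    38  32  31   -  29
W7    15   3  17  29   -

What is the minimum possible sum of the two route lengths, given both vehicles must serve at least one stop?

Minimum combined distance: 119 m.

Try each way of splitting the stops between the two vehicles (each non-empty) and, for each split, find the best tour for each vehicle:
  {M2} + {X5, N1, W7}: 24 + 95 = 119
  {X5} + {M2, N1, W7}: 40 + 82 = 122
  {M2, X5} + {N1, W7}: 46 + 82 = 128
  {N1} + {M2, X5, W7}: 76 + 52 = 128
  {M2, N1} + {X5, W7}: 82 + 52 = 134
  {X5, N1} + {M2, W7}: 89 + 30 = 119
  … (7 splits in total)
Best: vehicle 1 HQ → M2 → HQ = 24; vehicle 2 HQ → X5 → N1 → W7 → HQ = 95; combined 119.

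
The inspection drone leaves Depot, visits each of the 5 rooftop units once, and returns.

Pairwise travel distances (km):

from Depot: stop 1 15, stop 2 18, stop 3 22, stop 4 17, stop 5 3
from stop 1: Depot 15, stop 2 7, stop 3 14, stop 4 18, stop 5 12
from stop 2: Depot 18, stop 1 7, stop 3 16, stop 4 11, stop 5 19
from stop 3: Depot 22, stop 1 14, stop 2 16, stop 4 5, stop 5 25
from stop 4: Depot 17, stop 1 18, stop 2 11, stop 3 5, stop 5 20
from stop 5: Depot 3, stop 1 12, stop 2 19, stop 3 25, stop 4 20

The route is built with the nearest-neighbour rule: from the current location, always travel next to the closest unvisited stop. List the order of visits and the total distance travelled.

Depot → [stop 5:3 / stop 1:15 / stop 4:17 / stop 2:18 / stop 3:22] → stop 5 (3)
stop 5 → [stop 1:12 / stop 2:19 / stop 4:20 / stop 3:25] → stop 1 (12)
stop 1 → [stop 2:7 / stop 3:14 / stop 4:18] → stop 2 (7)
stop 2 → [stop 4:11 / stop 3:16] → stop 4 (11)
stop 4 → [stop 3:5] → stop 3 (5)
Return stop 3→Depot: 22.
Total = 3 + 12 + 7 + 11 + 5 + 22 = 60.

60 km along Depot → stop 5 → stop 1 → stop 2 → stop 4 → stop 3 → Depot.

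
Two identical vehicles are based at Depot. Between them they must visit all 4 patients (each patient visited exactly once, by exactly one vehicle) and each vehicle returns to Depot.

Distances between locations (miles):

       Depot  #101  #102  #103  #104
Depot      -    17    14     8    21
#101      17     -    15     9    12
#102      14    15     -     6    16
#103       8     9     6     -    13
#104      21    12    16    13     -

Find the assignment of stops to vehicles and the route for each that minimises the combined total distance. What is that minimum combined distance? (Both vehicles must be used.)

Minimum combined distance: 75 miles.

There are 2^3 − 1 = 7 ways to divide the 4 stops into two non-empty groups. For each, the best each vehicle can do is its own shortest tour through its group:
  {#101} + {#102, #103, #104}: 34 + 51 = 85
  {#102} + {#101, #103, #104}: 28 + 50 = 78
  {#101, #102} + {#103, #104}: 46 + 42 = 88
  {#103} + {#101, #102, #104}: 16 + 59 = 75
  {#101, #103} + {#102, #104}: 34 + 51 = 85
  {#102, #103} + {#101, #104}: 28 + 50 = 78
  … (7 splits in total)
Best: vehicle 1 Depot → #103 → Depot = 16; vehicle 2 Depot → #101 → #104 → #102 → Depot = 59; combined 75.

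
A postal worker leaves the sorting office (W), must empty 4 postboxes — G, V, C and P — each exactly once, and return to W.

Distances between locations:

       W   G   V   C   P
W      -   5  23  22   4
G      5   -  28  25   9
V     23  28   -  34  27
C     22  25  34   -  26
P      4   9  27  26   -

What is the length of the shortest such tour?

W→G→V→C→P→W: 5+28+34+26+4 = 97
W→G→V→P→C→W: 5+28+27+26+22 = 108
W→G→C→V→P→W: 5+25+34+27+4 = 95
W→G→C→P→V→W: 5+25+26+27+23 = 106
W→G→P→V→C→W: 5+9+27+34+22 = 97
W→G→P→C→V→W: 5+9+26+34+23 = 97
W→V→G→C→P→W: 23+28+25+26+4 = 106
W→V→G→P→C→W: 23+28+9+26+22 = 108
W→V→C→G→P→W: 23+34+25+9+4 = 95
W→V→P→G→C→W: 23+27+9+25+22 = 106
W→C→G→V→P→W: 22+25+28+27+4 = 106
W→C→V→G→P→W: 22+34+28+9+4 = 97
The minimum is 95.
One optimal route: W → G → C → V → P → W (or its reverse).

95 — the shortest possible round trip.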